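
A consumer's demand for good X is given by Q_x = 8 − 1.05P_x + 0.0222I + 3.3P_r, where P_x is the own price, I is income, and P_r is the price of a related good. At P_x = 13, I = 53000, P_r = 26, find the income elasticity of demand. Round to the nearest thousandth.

Q_x = 8 − 1.05(13) + 0.0222(53000) + 3.3(26) = 8 − 13.65 + 1176.6 + 85.8 = 1256.75.
∂Q_x/∂I = +0.0222, so E_I = 0.0222·(53000/1256.75) ≈ 0.936.
E_I ∈ (0,1): normal good (necessity).

0.936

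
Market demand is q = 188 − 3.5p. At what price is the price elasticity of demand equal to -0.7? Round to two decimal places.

Set −bp/(a − bp) = −0.7 ⇒ bp = 0.7(a − bp) ⇒ bp(1+0.7) = 0.7·a.
p = 0.7·188/(3.5·1.7) ≈ 22.12.

22.12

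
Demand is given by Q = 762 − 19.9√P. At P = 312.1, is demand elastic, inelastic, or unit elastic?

At P = 312.1, Q = 410.4396.
dQ/dP = −19.9/(2√P) = −19.9/(2·17.6664).
Point elasticity E = (dQ/dP)·(P/Q) = -0.5632 × 312.1/410.4396 ≈ -0.428.
|E| ≈ 0.428 < 1, so demand is inelastic.

inelastic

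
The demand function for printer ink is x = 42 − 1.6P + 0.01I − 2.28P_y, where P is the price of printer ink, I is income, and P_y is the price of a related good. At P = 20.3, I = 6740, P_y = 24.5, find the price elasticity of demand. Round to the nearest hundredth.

At the given point, x = 42 − 1.6(20.3) + 0.01(6740) − 2.28(24.5) = 42 − 32.48 + 67.4 − 55.86 = 21.06.
∂x/∂P = −1.6, so E_p = (−1.6)·(20.3/21.06) ≈ -1.54.
|E_p| > 1: demand is elastic.

-1.54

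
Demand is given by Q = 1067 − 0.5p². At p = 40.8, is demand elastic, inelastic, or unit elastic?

At p = 40.8, Q = 234.68.
dQ/dp = −2·0.5·p = −40.8.
Point elasticity E = (dQ/dp)·(p/Q) = -40.8 × 40.8/234.68 ≈ -7.093.
|E| ≈ 7.093 > 1, so demand is elastic.

elastic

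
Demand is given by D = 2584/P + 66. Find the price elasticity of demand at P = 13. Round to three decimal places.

At P = 13, D = 264.7692.
dD/dP = −2584/P² = −15.2899.
Point elasticity E = (dD/dP)·(P/D) = -15.2899 × 13/264.7692 ≈ -0.751.
|E| < 1, so demand is inelastic at this price.

-0.751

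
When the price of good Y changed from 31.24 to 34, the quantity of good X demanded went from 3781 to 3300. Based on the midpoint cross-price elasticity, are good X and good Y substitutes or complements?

%ΔQ_x = (3300 − 3781)/[(3781+3300)/2] = -481/3540.5 ≈ -0.1359.
%ΔP_y = (34 − 31.24)/[(31.24+34)/2] ≈ 0.0846.
E_xy = -0.1359/0.0846 ≈ -1.606.
E_xy < 0, so the goods are complements.

complements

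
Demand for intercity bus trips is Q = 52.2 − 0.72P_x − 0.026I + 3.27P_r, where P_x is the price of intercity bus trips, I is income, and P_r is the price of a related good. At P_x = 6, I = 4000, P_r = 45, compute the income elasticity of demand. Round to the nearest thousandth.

-1.142

Q = 52.2 − 0.72(6) − 0.026(4000) + 3.27(45) = 52.2 − 4.32 − 104 + 147.15 = 91.03.
∂Q/∂I = −0.026, so E_I = -0.026·(4000/91.03) ≈ -1.142.
E_I < 0: inferior good.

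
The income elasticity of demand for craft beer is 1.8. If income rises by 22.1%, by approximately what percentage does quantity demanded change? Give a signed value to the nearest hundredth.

%ΔQ ≈ E × %ΔI = (1.8) × (22.1%) = 39.78%.

39.78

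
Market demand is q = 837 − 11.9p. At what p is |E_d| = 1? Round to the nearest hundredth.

For linear demand q = a − bp, E = −bp/(a − bp). |E| = 1 ⇒ bp = a − bp ⇒ p = a/(2b).
p = 837/(2·11.9) ≈ 35.17.

35.17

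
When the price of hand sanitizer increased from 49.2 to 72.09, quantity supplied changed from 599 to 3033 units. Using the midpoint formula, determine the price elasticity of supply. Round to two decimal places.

3.55

%Δq = (3033 − 599)/[(599 + 3033)/2] = 2434/1816 ≈ 1.3403.
%Δp = (72.09 − 49.2)/[(49.2 + 72.09)/2] = 22.89/60.645 ≈ 0.3774.
Arc elasticity E = %Δq/%Δp ≈ 1.3403/0.3774 ≈ 3.55.
|E| > 1: supply is elastic over this range.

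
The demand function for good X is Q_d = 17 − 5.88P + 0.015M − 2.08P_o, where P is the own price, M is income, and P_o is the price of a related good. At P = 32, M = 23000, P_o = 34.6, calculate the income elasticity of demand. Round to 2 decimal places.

3.39

Substituting, Q_d = 17 − 5.88(32) + 0.015(23000) − 2.08(34.6) = 17 − 188.16 + 345 − 71.968 = 101.872.
∂Q_d/∂M = +0.015, so E_I = 0.015·(23000/101.872) ≈ 3.39.
E_I > 1: normal good (luxury).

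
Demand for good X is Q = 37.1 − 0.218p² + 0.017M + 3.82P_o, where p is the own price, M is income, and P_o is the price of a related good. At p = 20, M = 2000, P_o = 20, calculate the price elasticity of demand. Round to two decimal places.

Substituting, Q = 37.1 − 0.218(20)² + 0.017(2000) + 3.82(20) = 37.1 − 87.2 + 34 + 76.4 = 60.3.
∂Q/∂p = −2·0.218·p = -8.72, so E_p = -8.72·(20/60.3) ≈ -2.89.
|E_p| > 1: demand is elastic.

-2.89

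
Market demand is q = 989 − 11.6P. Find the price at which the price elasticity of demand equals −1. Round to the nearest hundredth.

For linear demand q = a − bP, E = −bP/(a − bP). |E| = 1 ⇒ bP = a − bP ⇒ P = a/(2b).
P = 989/(2·11.6) ≈ 42.63.

42.63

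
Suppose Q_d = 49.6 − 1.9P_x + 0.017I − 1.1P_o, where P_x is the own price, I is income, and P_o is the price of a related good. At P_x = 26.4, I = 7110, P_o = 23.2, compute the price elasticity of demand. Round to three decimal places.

-0.529

At the given point, Q_d = 49.6 − 1.9(26.4) + 0.017(7110) − 1.1(23.2) = 49.6 − 50.16 + 120.87 − 25.52 = 94.79.
∂Q_d/∂P_x = −1.9, so E_p = (−1.9)·(26.4/94.79) ≈ -0.529.
|E_p| < 1: demand is inelastic.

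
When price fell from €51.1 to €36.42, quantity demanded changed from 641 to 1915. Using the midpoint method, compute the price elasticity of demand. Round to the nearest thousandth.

-2.972

%Δq = (1915 − 641)/[(641 + 1915)/2] = 1274/1278 ≈ 0.9969.
%Δp = (36.42 − 51.1)/[(51.1 + 36.42)/2] = -14.68/43.76 ≈ -0.3355.
Arc elasticity E = %Δq/%Δp ≈ 0.9969/-0.3355 ≈ -2.972.
|E| > 1: demand is elastic over this range.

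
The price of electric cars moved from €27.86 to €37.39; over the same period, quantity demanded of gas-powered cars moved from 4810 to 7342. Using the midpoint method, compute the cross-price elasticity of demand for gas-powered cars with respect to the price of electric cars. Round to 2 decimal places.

%ΔQ_x = (7342 − 4810)/[(4810+7342)/2] = 2532/6076 ≈ 0.4167.
%ΔP_y = (37.39 − 27.86)/[(27.86+37.39)/2] ≈ 0.2921.
E_xy = 0.4167/0.2921 ≈ 1.43.
E_xy > 0, so gas-powered cars and electric cars are substitutes.

1.43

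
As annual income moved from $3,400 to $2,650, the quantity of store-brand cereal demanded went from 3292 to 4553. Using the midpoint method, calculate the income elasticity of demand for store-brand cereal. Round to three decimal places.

-1.297

%ΔQ = (4553 − 3292)/[(3292+4553)/2] = 1261/3922.5 ≈ 0.3215.
%ΔY = (2,650 − 3,400)/[(3,400+2,650)/2] = -750/3025 ≈ -0.2479.
E_I = %ΔQ/%ΔY ≈ -1.297.
E_I < 0: inferior good.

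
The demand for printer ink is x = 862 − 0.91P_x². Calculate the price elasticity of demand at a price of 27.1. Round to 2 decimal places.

At P_x = 27.1, x = 193.6869.
dx/dP_x = −2·0.91·P_x = −49.322.
Point elasticity E = (dx/dP_x)·(P_x/x) = -49.322 × 27.1/193.6869 ≈ -6.90.
|E| > 1, so demand is elastic at this price.

-6.90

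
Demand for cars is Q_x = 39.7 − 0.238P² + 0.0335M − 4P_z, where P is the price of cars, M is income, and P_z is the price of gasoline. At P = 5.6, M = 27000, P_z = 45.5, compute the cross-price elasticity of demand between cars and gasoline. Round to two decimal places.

-0.24

Q_x = 39.7 − 0.238(5.6)² + 0.0335(27000) − 4(45.5) = 39.7 − 7.4637 + 904.5 − 182 = 754.7363.
∂Q_x/∂P_z = −4, so E_xy = -4·(45.5/754.7363) ≈ -0.24.
E_xy < 0: the goods are complements.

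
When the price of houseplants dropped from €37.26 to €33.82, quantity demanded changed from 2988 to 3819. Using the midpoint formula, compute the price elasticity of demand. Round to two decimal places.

%ΔQ = (3819 − 2988)/[(2988 + 3819)/2] = 831/3403.5 ≈ 0.2442.
%ΔP = (33.82 − 37.26)/[(37.26 + 33.82)/2] = -3.44/35.54 ≈ -0.0968.
Arc elasticity E = %ΔQ/%ΔP ≈ 0.2442/-0.0968 ≈ -2.52.
|E| > 1: demand is elastic over this range.

-2.52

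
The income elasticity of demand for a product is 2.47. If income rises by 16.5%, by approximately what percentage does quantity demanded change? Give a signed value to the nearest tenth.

40.8

%ΔQ ≈ E × %ΔI = (2.47) × (16.5%) ≈ 40.8%.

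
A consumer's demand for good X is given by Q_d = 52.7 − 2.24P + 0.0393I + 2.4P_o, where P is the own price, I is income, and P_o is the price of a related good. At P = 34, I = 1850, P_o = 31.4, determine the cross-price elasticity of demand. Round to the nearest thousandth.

Substituting, Q_d = 52.7 − 2.24(34) + 0.0393(1850) + 2.4(31.4) = 52.7 − 76.16 + 72.705 + 75.36 = 124.605.
∂Q_d/∂P_o = +2.4, so E_xy = 2.4·(31.4/124.605) ≈ 0.605.
E_xy > 0: the goods are substitutes.

0.605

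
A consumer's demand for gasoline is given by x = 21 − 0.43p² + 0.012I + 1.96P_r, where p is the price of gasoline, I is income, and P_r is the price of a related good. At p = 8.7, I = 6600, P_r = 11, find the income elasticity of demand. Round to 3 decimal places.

Evaluating quantity at (p, I, P_r) gives x = 21 − 0.43(8.7)² + 0.012(6600) + 1.96(11) = 21 − 32.5467 + 79.2 + 21.56 = 89.2133.
∂x/∂I = +0.012, so E_I = 0.012·(6600/89.2133) ≈ 0.888.
E_I ∈ (0,1): normal good (necessity).

0.888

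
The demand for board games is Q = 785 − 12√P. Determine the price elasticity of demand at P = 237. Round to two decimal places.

At P = 237, Q = 600.2623.
dQ/dP = −12/(2√P) = −12/(2·15.3948).
Point elasticity E = (dQ/dP)·(P/Q) = -0.3897 × 237/600.2623 ≈ -0.15.
|E| < 1, so demand is inelastic at this price.

-0.15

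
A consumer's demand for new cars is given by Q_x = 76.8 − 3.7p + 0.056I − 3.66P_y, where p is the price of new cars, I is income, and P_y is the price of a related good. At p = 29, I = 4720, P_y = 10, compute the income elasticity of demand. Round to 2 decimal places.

Substituting, Q_x = 76.8 − 3.7(29) + 0.056(4720) − 3.66(10) = 76.8 − 107.3 + 264.32 − 36.6 = 197.22.
∂Q_x/∂I = +0.056, so E_I = 0.056·(4720/197.22) ≈ 1.34.
E_I > 1: normal good (luxury).

1.34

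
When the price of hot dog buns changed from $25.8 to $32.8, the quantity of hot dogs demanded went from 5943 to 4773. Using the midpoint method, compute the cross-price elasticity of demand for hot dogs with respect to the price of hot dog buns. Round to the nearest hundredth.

-0.91

%ΔQ_x = (4773 − 5943)/[(5943+4773)/2] = -1170/5358 ≈ -0.2184.
%ΔP_y = (32.8 − 25.8)/[(25.8+32.8)/2] ≈ 0.2389.
E_xy = -0.2184/0.2389 ≈ -0.91.
E_xy < 0, so hot dogs and hot dog buns are complements.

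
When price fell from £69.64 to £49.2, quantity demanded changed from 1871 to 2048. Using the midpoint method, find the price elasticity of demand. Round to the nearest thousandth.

%Δq = (2048 − 1871)/[(1871 + 2048)/2] = 177/1959.5 ≈ 0.0903.
%ΔP = (49.2 − 69.64)/[(69.64 + 49.2)/2] = -20.44/59.42 ≈ -0.3440.
Arc elasticity E = %Δq/%ΔP ≈ 0.0903/-0.3440 ≈ -0.263.
|E| < 1: demand is inelastic over this range.

-0.263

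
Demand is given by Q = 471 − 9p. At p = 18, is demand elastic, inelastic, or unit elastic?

At p = 18, Q = 309.
dQ/dp = −9.
Point elasticity E = (dQ/dp)·(p/Q) = -9 × 18/309 ≈ -0.524.
|E| ≈ 0.524 < 1, so demand is inelastic.

inelastic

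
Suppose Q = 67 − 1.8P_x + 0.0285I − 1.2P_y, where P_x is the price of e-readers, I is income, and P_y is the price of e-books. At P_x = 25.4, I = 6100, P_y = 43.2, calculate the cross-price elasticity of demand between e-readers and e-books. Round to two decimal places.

-0.36

Evaluating quantity at (P_x, I, P_y) gives Q = 67 − 1.8(25.4) + 0.0285(6100) − 1.2(43.2) = 67 − 45.72 + 173.85 − 51.84 = 143.29.
∂Q/∂P_y = −1.2, so E_xy = -1.2·(43.2/143.29) ≈ -0.36.
E_xy < 0: the goods are complements.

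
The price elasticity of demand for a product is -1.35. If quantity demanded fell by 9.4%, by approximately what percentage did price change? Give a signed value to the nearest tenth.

7.0

%ΔQ ≈ E × %ΔP ⇒ %ΔP = %ΔQ / E = (-9.4%)/(-1.35) ≈ 7.0%.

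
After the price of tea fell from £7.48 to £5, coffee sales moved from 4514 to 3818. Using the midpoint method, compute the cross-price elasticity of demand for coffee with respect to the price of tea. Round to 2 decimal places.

%ΔQ_x = (3818 − 4514)/[(4514+3818)/2] = -696/4166 ≈ -0.1671.
%ΔP_y = (5 − 7.48)/[(7.48+5)/2] ≈ -0.3974.
E_xy = -0.1671/-0.3974 ≈ 0.42.
E_xy > 0, so coffee and tea are substitutes.

0.42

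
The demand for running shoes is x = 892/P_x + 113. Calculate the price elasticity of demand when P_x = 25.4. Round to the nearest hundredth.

At P_x = 25.4, x = 148.1181.
dx/dP_x = −892/P_x² = −1.3826.
Point elasticity E = (dx/dP_x)·(P_x/x) = -1.3826 × 25.4/148.1181 ≈ -0.24.
|E| < 1, so demand is inelastic at this price.

-0.24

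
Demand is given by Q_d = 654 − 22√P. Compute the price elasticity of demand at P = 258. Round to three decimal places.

-0.588

At P = 258, Q_d = 300.6277.
dQ_d/dP = −22/(2√P) = −22/(2·16.0624).
Point elasticity E = (dQ_d/dP)·(P/Q_d) = -0.6848 × 258/300.6277 ≈ -0.588.
|E| < 1, so demand is inelastic at this price.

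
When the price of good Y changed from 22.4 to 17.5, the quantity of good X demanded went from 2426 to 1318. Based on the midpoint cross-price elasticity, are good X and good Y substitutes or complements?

substitutes

%ΔQ_x = (1318 − 2426)/[(2426+1318)/2] = -1108/1872 ≈ -0.5919.
%ΔP_y = (17.5 − 22.4)/[(22.4+17.5)/2] ≈ -0.2456.
E_xy = -0.5919/-0.2456 ≈ 2.410.
E_xy > 0, so the goods are substitutes.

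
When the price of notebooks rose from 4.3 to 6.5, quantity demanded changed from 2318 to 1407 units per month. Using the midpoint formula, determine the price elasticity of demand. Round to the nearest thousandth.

-1.201

%Δq = (1407 − 2318)/[(2318 + 1407)/2] = -911/1862.5 ≈ -0.4891.
%ΔP = (6.5 − 4.3)/[(4.3 + 6.5)/2] = 2.2/5.4 ≈ 0.4074.
Arc elasticity E = %Δq/%ΔP ≈ -0.4891/0.4074 ≈ -1.201.
|E| > 1: demand is elastic over this range.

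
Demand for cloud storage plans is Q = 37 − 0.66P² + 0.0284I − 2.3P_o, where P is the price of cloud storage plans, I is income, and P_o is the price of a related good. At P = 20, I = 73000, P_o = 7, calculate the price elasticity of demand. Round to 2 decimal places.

Q = 37 − 0.66(20)² + 0.0284(73000) − 2.3(7) = 37 − 264 + 2073.2 − 16.1 = 1830.1.
∂Q/∂P = −2·0.66·P = -26.4, so E_p = -26.4·(20/1830.1) ≈ -0.29.
|E_p| < 1: demand is inelastic.

-0.29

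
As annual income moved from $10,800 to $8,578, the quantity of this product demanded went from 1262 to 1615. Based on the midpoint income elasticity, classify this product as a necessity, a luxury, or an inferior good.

inferior

%ΔQ = (1615 − 1262)/[(1262+1615)/2] = 353/1438.5 ≈ 0.2454.
%ΔI = (8,578 − 10,800)/[(10,800+8,578)/2] = -2222/9689 ≈ -0.2293.
E_I = %ΔQ/%ΔI ≈ -1.070.
E_I < 0: inferior good.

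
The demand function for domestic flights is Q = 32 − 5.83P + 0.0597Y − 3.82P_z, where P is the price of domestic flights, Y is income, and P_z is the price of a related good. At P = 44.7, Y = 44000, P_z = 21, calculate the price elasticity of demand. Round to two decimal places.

First evaluate Q: 32 − 5.83(44.7) + 0.0597(44000) − 3.82(21) = 32 − 260.601 + 2626.8 − 80.22 = 2317.979.
∂Q/∂P = −5.83, so E_p = (−5.83)·(44.7/2317.979) ≈ -0.11.
|E_p| < 1: demand is inelastic.

-0.11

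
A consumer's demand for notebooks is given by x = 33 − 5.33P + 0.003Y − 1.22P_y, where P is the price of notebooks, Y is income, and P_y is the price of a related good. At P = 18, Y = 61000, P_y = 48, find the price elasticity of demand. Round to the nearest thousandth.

-1.560

First evaluate x: 33 − 5.33(18) + 0.003(61000) − 1.22(48) = 33 − 95.94 + 183 − 58.56 = 61.5.
∂x/∂P = −5.33, so E_p = (−5.33)·(18/61.5) ≈ -1.560.
|E_p| > 1: demand is elastic.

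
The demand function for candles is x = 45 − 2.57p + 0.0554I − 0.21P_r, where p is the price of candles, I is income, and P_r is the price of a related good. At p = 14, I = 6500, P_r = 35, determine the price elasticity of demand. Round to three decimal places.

-0.099

Substituting, x = 45 − 2.57(14) + 0.0554(6500) − 0.21(35) = 45 − 35.98 + 360.1 − 7.35 = 361.77.
∂x/∂p = −2.57, so E_p = (−2.57)·(14/361.77) ≈ -0.099.
|E_p| < 1: demand is inelastic.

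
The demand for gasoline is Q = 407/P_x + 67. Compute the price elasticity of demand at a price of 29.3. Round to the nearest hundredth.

-0.17

At P_x = 29.3, Q = 80.8908.
dQ/dP_x = −407/P_x² = −0.4741.
Point elasticity E = (dQ/dP_x)·(P_x/Q) = -0.4741 × 29.3/80.8908 ≈ -0.17.
|E| < 1, so demand is inelastic at this price.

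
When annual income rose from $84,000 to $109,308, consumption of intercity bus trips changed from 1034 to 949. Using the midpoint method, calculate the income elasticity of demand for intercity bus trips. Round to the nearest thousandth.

%ΔQ = (949 − 1034)/[(1034+949)/2] = -85/991.5 ≈ -0.0857.
%ΔM = (109,308 − 84,000)/[(84,000+109,308)/2] = 25308/96654 ≈ 0.2618.
E_I = %ΔQ/%ΔM ≈ -0.327.
E_I < 0: inferior good.

-0.327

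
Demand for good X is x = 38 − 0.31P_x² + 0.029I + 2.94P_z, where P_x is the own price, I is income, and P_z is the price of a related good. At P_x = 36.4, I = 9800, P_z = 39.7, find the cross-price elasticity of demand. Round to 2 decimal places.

x = 38 − 0.31(36.4)² + 0.029(9800) + 2.94(39.7) = 38 − 410.7376 + 284.2 + 116.718 = 28.1804.
∂x/∂P_z = +2.94, so E_xy = 2.94·(39.7/28.1804) ≈ 4.14.
E_xy > 0: the goods are substitutes.

4.14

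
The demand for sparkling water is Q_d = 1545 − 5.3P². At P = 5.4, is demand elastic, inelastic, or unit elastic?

inelastic

At P = 5.4, Q_d = 1390.452.
dQ_d/dP = −2·5.3·P = −57.24.
Point elasticity E = (dQ_d/dP)·(P/Q_d) = -57.24 × 5.4/1390.452 ≈ -0.222.
|E| ≈ 0.222 < 1, so demand is inelastic.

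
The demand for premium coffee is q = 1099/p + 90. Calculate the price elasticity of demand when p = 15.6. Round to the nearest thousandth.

At p = 15.6, q = 160.4487.
dq/dp = −1099/p² = −4.5159.
Point elasticity E = (dq/dp)·(p/q) = -4.5159 × 15.6/160.4487 ≈ -0.439.
|E| < 1, so demand is inelastic at this price.

-0.439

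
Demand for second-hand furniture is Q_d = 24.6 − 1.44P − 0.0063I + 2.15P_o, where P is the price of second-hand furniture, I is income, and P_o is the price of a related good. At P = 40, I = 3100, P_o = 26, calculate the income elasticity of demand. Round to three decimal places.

Substituting, Q_d = 24.6 − 1.44(40) − 0.0063(3100) + 2.15(26) = 24.6 − 57.6 − 19.53 + 55.9 = 3.37.
∂Q_d/∂I = −0.0063, so E_I = -0.0063·(3100/3.37) ≈ -5.795.
E_I < 0: inferior good.

-5.795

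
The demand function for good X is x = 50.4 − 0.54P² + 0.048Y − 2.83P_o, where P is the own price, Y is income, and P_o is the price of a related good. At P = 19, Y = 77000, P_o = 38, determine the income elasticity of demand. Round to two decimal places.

1.07

Evaluating quantity at (P, Y, P_o) gives x = 50.4 − 0.54(19)² + 0.048(77000) − 2.83(38) = 50.4 − 194.94 + 3696 − 107.54 = 3443.92.
∂x/∂Y = +0.048, so E_I = 0.048·(77000/3443.92) ≈ 1.07.
E_I > 1: normal good (luxury).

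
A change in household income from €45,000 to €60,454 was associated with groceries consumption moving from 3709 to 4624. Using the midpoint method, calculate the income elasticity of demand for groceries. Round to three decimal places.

%ΔQ = (4624 − 3709)/[(3709+4624)/2] = 915/4166.5 ≈ 0.2196.
%ΔI = (60,454 − 45,000)/[(45,000+60,454)/2] = 15454/52727 ≈ 0.2931.
E_I = %ΔQ/%ΔI ≈ 0.749.
E_I ∈ (0,1): normal good (necessity).

0.749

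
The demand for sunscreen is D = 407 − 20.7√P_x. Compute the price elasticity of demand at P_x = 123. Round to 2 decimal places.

At P_x = 123, D = 177.4259.
dD/dP_x = −20.7/(2√P_x) = −20.7/(2·11.0905).
Point elasticity E = (dD/dP_x)·(P_x/D) = -0.9332 × 123/177.4259 ≈ -0.65.
|E| < 1, so demand is inelastic at this price.

-0.65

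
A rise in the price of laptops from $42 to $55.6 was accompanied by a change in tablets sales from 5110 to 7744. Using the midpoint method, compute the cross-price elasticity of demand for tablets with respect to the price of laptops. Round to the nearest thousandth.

%ΔQ_x = (7744 − 5110)/[(5110+7744)/2] = 2634/6427 ≈ 0.4098.
%ΔP_y = (55.6 − 42)/[(42+55.6)/2] ≈ 0.2787.
E_xy = 0.4098/0.2787 ≈ 1.471.
E_xy > 0, so tablets and laptops are substitutes.

1.471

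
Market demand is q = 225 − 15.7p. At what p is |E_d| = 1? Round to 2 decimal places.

7.17

For linear demand q = a − bp, E = −bp/(a − bp). |E| = 1 ⇒ bp = a − bp ⇒ p = a/(2b).
p = 225/(2·15.7) ≈ 7.17.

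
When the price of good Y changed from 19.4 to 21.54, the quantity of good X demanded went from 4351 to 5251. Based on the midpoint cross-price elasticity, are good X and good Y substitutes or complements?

substitutes

%ΔQ_x = (5251 − 4351)/[(4351+5251)/2] = 900/4801 ≈ 0.1875.
%ΔP_y = (21.54 − 19.4)/[(19.4+21.54)/2] ≈ 0.1045.
E_xy = 0.1875/0.1045 ≈ 1.793.
E_xy > 0, so the goods are substitutes.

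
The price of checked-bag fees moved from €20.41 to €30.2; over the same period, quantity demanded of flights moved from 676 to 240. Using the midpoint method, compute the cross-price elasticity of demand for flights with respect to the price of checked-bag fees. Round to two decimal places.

%ΔQ_x = (240 − 676)/[(676+240)/2] = -436/458 ≈ -0.9520.
%ΔP_y = (30.2 − 20.41)/[(20.41+30.2)/2] ≈ 0.3869.
E_xy = -0.9520/0.3869 ≈ -2.46.
E_xy < 0, so flights and checked-bag fees are complements.

-2.46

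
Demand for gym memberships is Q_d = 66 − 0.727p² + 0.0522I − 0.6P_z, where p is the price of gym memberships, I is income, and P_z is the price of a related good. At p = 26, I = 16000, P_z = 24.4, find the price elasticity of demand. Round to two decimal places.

-2.49

Substituting, Q_d = 66 − 0.727(26)² + 0.0522(16000) − 0.6(24.4) = 66 − 491.452 + 835.2 − 14.64 = 395.108.
∂Q_d/∂p = −2·0.727·p = -37.804, so E_p = -37.804·(26/395.108) ≈ -2.49.
|E_p| > 1: demand is elastic.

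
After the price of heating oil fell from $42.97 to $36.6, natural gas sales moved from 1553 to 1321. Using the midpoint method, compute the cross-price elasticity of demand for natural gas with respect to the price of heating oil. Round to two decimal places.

1.01

%ΔQ_x = (1321 − 1553)/[(1553+1321)/2] = -232/1437 ≈ -0.1614.
%ΔP_y = (36.6 − 42.97)/[(42.97+36.6)/2] ≈ -0.1601.
E_xy = -0.1614/-0.1601 ≈ 1.01.
E_xy > 0, so natural gas and heating oil are substitutes.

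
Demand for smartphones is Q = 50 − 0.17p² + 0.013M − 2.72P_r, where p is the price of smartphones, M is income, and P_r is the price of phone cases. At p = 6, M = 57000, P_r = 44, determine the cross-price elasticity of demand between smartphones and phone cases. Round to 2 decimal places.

-0.18

At the given point, Q = 50 − 0.17(6)² + 0.013(57000) − 2.72(44) = 50 − 6.12 + 741 − 119.68 = 665.2.
∂Q/∂P_r = −2.72, so E_xy = -2.72·(44/665.2) ≈ -0.18.
E_xy < 0: the goods are complements.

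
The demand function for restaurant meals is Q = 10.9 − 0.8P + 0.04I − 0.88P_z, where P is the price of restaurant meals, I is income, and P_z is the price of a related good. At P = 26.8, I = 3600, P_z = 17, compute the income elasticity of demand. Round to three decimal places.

Q = 10.9 − 0.8(26.8) + 0.04(3600) − 0.88(17) = 10.9 − 21.44 + 144 − 14.96 = 118.5.
∂Q/∂I = +0.04, so E_I = 0.04·(3600/118.5) ≈ 1.215.
E_I > 1: normal good (luxury).

1.215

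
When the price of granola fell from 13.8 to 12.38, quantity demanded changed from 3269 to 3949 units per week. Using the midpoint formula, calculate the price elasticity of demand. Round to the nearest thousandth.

-1.737

%ΔQ = (3949 − 3269)/[(3269 + 3949)/2] = 680/3609 ≈ 0.1884.
%Δp = (12.38 − 13.8)/[(13.8 + 12.38)/2] = -1.42/13.09 ≈ -0.1085.
Arc elasticity E = %ΔQ/%Δp ≈ 0.1884/-0.1085 ≈ -1.737.
|E| > 1: demand is elastic over this range.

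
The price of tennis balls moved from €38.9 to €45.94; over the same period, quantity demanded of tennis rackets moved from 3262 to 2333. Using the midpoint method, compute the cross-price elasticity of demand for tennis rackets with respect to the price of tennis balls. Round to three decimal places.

-2.001

%ΔQ_x = (2333 − 3262)/[(3262+2333)/2] = -929/2797.5 ≈ -0.3321.
%ΔP_y = (45.94 − 38.9)/[(38.9+45.94)/2] ≈ 0.1660.
E_xy = -0.3321/0.1660 ≈ -2.001.
E_xy < 0, so tennis rackets and tennis balls are complements.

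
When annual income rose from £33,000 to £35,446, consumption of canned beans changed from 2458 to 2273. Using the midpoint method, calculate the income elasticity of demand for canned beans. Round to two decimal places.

-1.09

%ΔQ = (2273 − 2458)/[(2458+2273)/2] = -185/2365.5 ≈ -0.0782.
%ΔI = (35,446 − 33,000)/[(33,000+35,446)/2] = 2446/34223 ≈ 0.0715.
E_I = %ΔQ/%ΔI ≈ -1.09.
E_I < 0: inferior good.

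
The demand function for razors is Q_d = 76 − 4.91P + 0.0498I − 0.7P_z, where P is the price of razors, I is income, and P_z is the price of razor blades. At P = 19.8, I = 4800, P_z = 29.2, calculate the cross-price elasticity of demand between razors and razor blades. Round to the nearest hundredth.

Evaluating quantity at (P, I, P_z) gives Q_d = 76 − 4.91(19.8) + 0.0498(4800) − 0.7(29.2) = 76 − 97.218 + 239.04 − 20.44 = 197.382.
∂Q_d/∂P_z = −0.7, so E_xy = -0.7·(29.2/197.382) ≈ -0.10.
E_xy < 0: the goods are complements.

-0.10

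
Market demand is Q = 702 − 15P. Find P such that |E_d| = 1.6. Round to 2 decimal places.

28.80

Set −bP/(a − bP) = −1.6 ⇒ bP = 1.6(a − bP) ⇒ bP(1+1.6) = 1.6·a.
P = 1.6·702/(15·2.6) = 28.80.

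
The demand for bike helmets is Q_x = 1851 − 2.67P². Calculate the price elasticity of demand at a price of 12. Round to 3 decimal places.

At P = 12, Q_x = 1466.52.
dQ_x/dP = −2·2.67·P = −64.08.
Point elasticity E = (dQ_x/dP)·(P/Q_x) = -64.08 × 12/1466.52 ≈ -0.524.
|E| < 1, so demand is inelastic at this price.

-0.524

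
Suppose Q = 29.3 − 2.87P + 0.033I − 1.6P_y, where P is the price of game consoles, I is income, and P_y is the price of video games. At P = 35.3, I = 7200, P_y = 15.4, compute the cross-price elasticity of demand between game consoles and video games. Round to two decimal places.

-0.17

At the given point, Q = 29.3 − 2.87(35.3) + 0.033(7200) − 1.6(15.4) = 29.3 − 101.311 + 237.6 − 24.64 = 140.949.
∂Q/∂P_y = −1.6, so E_xy = -1.6·(15.4/140.949) ≈ -0.17.
E_xy < 0: the goods are complements.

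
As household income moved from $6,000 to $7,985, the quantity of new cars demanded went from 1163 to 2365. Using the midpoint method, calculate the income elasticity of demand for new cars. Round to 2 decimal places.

%ΔQ = (2365 − 1163)/[(1163+2365)/2] = 1202/1764 ≈ 0.6814.
%ΔI = (7,985 − 6,000)/[(6,000+7,985)/2] = 1985/6992.5 ≈ 0.2839.
E_I = %ΔQ/%ΔI ≈ 2.40.
E_I > 1: normal good (luxury).

2.40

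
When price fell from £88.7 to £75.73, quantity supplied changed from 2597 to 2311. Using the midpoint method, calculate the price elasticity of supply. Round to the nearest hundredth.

0.74

%ΔQ = (2311 − 2597)/[(2597 + 2311)/2] = -286/2454 ≈ -0.1165.
%Δp = (75.73 − 88.7)/[(88.7 + 75.73)/2] = -12.97/82.215 ≈ -0.1578.
Arc elasticity E = %ΔQ/%Δp ≈ -0.1165/-0.1578 ≈ 0.74.
|E| < 1: supply is inelastic over this range.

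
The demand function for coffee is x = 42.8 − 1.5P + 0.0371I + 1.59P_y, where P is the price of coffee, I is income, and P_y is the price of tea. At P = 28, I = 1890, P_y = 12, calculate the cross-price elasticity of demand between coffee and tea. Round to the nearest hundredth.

First evaluate x: 42.8 − 1.5(28) + 0.0371(1890) + 1.59(12) = 42.8 − 42 + 70.119 + 19.08 = 89.999.
∂x/∂P_y = +1.59, so E_xy = 1.59·(12/89.999) ≈ 0.21.
E_xy > 0: the goods are substitutes.

0.21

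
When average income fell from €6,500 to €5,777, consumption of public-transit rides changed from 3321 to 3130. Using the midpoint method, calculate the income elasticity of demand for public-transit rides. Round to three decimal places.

%ΔQ = (3130 − 3321)/[(3321+3130)/2] = -191/3225.5 ≈ -0.0592.
%ΔY = (5,777 − 6,500)/[(6,500+5,777)/2] = -723/6138.5 ≈ -0.1178.
E_I = %ΔQ/%ΔY ≈ 0.503.
E_I ∈ (0,1): normal good (necessity).

0.503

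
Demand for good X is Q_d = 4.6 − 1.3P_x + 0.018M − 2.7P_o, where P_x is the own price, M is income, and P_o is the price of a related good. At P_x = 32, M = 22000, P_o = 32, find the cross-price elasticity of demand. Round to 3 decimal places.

Substituting, Q_d = 4.6 − 1.3(32) + 0.018(22000) − 2.7(32) = 4.6 − 41.6 + 396 − 86.4 = 272.6.
∂Q_d/∂P_o = −2.7, so E_xy = -2.7·(32/272.6) ≈ -0.317.
E_xy < 0: the goods are complements.

-0.317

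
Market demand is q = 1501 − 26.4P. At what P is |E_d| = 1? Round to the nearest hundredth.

28.43

For linear demand q = a − bP, E = −bP/(a − bP). |E| = 1 ⇒ bP = a − bP ⇒ P = a/(2b).
P = 1501/(2·26.4) ≈ 28.43.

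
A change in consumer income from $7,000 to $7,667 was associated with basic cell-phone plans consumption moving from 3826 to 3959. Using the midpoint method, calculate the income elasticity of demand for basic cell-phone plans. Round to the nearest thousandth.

%ΔQ = (3959 − 3826)/[(3826+3959)/2] = 133/3892.5 ≈ 0.0342.
%ΔY = (7,667 − 7,000)/[(7,000+7,667)/2] = 667/7333.5 ≈ 0.0910.
E_I = %ΔQ/%ΔY ≈ 0.376.
E_I ∈ (0,1): normal good (necessity).

0.376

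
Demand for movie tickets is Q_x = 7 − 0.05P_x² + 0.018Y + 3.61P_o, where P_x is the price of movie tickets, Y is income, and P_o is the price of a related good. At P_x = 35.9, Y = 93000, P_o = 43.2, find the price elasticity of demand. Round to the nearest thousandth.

First evaluate Q_x: 7 − 0.05(35.9)² + 0.018(93000) + 3.61(43.2) = 7 − 64.4405 + 1674 + 155.952 = 1772.5115.
∂Q_x/∂P_x = −2·0.05·P_x = -3.59, so E_p = -3.59·(35.9/1772.5115) ≈ -0.073.
|E_p| < 1: demand is inelastic.

-0.073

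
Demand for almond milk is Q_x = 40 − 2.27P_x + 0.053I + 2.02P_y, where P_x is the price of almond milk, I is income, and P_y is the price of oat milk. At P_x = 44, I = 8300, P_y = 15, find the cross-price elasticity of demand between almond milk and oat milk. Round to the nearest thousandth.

Q_x = 40 − 2.27(44) + 0.053(8300) + 2.02(15) = 40 − 99.88 + 439.9 + 30.3 = 410.32.
∂Q_x/∂P_y = +2.02, so E_xy = 2.02·(15/410.32) ≈ 0.074.
E_xy > 0: the goods are substitutes.

0.074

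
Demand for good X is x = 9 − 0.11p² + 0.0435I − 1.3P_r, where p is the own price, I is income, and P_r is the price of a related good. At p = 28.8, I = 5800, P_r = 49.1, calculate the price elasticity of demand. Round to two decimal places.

-1.72

First evaluate x: 9 − 0.11(28.8)² + 0.0435(5800) − 1.3(49.1) = 9 − 91.2384 + 252.3 − 63.83 = 106.2316.
∂x/∂p = −2·0.11·p = -6.336, so E_p = -6.336·(28.8/106.2316) ≈ -1.72.
|E_p| > 1: demand is elastic.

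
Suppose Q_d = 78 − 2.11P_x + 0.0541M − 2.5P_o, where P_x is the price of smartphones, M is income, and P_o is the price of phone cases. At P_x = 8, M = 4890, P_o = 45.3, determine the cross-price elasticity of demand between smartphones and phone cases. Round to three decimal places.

First evaluate Q_d: 78 − 2.11(8) + 0.0541(4890) − 2.5(45.3) = 78 − 16.88 + 264.549 − 113.25 = 212.419.
∂Q_d/∂P_o = −2.5, so E_xy = -2.5·(45.3/212.419) ≈ -0.533.
E_xy < 0: the goods are complements.

-0.533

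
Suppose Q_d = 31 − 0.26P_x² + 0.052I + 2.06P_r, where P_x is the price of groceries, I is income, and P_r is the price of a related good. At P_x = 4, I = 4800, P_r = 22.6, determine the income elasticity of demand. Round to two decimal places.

Q_d = 31 − 0.26(4)² + 0.052(4800) + 2.06(22.6) = 31 − 4.16 + 249.6 + 46.556 = 322.996.
∂Q_d/∂I = +0.052, so E_I = 0.052·(4800/322.996) ≈ 0.77.
E_I ∈ (0,1): normal good (necessity).

0.77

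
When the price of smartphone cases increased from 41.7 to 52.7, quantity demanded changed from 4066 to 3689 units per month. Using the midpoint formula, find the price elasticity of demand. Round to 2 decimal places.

-0.42

%ΔQ = (3689 − 4066)/[(4066 + 3689)/2] = -377/3877.5 ≈ -0.0972.
%ΔP = (52.7 − 41.7)/[(41.7 + 52.7)/2] = 11/47.2 ≈ 0.2331.
Arc elasticity E = %ΔQ/%ΔP ≈ -0.0972/0.2331 ≈ -0.42.
|E| < 1: demand is inelastic over this range.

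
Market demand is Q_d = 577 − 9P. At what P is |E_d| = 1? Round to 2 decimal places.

32.06

For linear demand Q_d = a − bP, E = −bP/(a − bP). |E| = 1 ⇒ bP = a − bP ⇒ P = a/(2b).
P = 577/(2·9) ≈ 32.06.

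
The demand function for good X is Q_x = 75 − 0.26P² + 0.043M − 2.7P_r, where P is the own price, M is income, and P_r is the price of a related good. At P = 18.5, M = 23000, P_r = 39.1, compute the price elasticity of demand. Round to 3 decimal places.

-0.205

Q_x = 75 − 0.26(18.5)² + 0.043(23000) − 2.7(39.1) = 75 − 88.985 + 989 − 105.57 = 869.445.
∂Q_x/∂P = −2·0.26·P = -9.62, so E_p = -9.62·(18.5/869.445) ≈ -0.205.
|E_p| < 1: demand is inelastic.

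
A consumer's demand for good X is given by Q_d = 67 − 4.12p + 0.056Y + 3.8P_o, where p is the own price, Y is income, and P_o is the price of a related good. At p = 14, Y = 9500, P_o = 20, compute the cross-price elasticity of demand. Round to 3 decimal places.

Substituting, Q_d = 67 − 4.12(14) + 0.056(9500) + 3.8(20) = 67 − 57.68 + 532 + 76 = 617.32.
∂Q_d/∂P_o = +3.8, so E_xy = 3.8·(20/617.32) ≈ 0.123.
E_xy > 0: the goods are substitutes.

0.123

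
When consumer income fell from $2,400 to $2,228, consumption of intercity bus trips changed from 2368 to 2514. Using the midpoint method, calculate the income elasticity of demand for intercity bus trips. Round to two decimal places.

%ΔQ = (2514 − 2368)/[(2368+2514)/2] = 146/2441 ≈ 0.0598.
%ΔI = (2,228 − 2,400)/[(2,400+2,228)/2] = -172/2314 ≈ -0.0743.
E_I = %ΔQ/%ΔI ≈ -0.80.
E_I < 0: inferior good.

-0.80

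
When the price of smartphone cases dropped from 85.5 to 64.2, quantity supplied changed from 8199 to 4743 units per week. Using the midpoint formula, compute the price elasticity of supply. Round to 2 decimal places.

%ΔQ = (4743 − 8199)/[(8199 + 4743)/2] = -3456/6471 ≈ -0.5341.
%ΔP = (64.2 − 85.5)/[(85.5 + 64.2)/2] = -21.3/74.85 ≈ -0.2846.
Arc elasticity E = %ΔQ/%ΔP ≈ -0.5341/-0.2846 ≈ 1.88.
|E| > 1: supply is elastic over this range.

1.88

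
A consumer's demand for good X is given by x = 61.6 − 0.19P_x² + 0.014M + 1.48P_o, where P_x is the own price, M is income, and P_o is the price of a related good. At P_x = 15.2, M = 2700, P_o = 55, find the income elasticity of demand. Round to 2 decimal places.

0.28

At the given point, x = 61.6 − 0.19(15.2)² + 0.014(2700) + 1.48(55) = 61.6 − 43.8976 + 37.8 + 81.4 = 136.9024.
∂x/∂M = +0.014, so E_I = 0.014·(2700/136.9024) ≈ 0.28.
E_I ∈ (0,1): normal good (necessity).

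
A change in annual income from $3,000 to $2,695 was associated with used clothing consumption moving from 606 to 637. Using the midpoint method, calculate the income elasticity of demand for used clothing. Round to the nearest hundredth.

-0.47

%ΔQ = (637 − 606)/[(606+637)/2] = 31/621.5 ≈ 0.0499.
%ΔY = (2,695 − 3,000)/[(3,000+2,695)/2] = -305/2847.5 ≈ -0.1071.
E_I = %ΔQ/%ΔY ≈ -0.47.
E_I < 0: inferior good.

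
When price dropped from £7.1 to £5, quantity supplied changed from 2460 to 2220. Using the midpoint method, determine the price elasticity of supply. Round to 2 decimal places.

%ΔQ = (2220 − 2460)/[(2460 + 2220)/2] = -240/2340 ≈ -0.1026.
%ΔP = (5 − 7.1)/[(7.1 + 5)/2] = -2.1/6.05 ≈ -0.3471.
Arc elasticity E = %ΔQ/%ΔP ≈ -0.1026/-0.3471 ≈ 0.30.
|E| < 1: supply is inelastic over this range.

0.30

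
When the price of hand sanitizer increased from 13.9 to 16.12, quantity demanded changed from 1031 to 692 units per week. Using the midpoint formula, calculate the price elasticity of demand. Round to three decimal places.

-2.661

%ΔQ = (692 − 1031)/[(1031 + 692)/2] = -339/861.5 ≈ -0.3935.
%ΔP = (16.12 − 13.9)/[(13.9 + 16.12)/2] = 2.22/15.01 ≈ 0.1479.
Arc elasticity E = %ΔQ/%ΔP ≈ -0.3935/0.1479 ≈ -2.661.
|E| > 1: demand is elastic over this range.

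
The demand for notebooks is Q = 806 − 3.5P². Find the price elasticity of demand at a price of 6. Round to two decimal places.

-0.37

At P = 6, Q = 680.
dQ/dP = −2·3.5·P = −42.
Point elasticity E = (dQ/dP)·(P/Q) = -42 × 6/680 ≈ -0.37.
|E| < 1, so demand is inelastic at this price.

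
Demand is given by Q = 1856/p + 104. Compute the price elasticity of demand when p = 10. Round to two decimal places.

-0.64

At p = 10, Q = 289.6.
dQ/dp = −1856/p² = −18.56.
Point elasticity E = (dQ/dp)·(p/Q) = -18.56 × 10/289.6 ≈ -0.64.
|E| < 1, so demand is inelastic at this price.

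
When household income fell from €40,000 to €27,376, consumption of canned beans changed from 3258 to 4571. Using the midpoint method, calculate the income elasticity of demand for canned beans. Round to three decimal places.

-0.895

%ΔQ = (4571 − 3258)/[(3258+4571)/2] = 1313/3914.5 ≈ 0.3354.
%ΔY = (27,376 − 40,000)/[(40,000+27,376)/2] = -12624/33688 ≈ -0.3747.
E_I = %ΔQ/%ΔY ≈ -0.895.
E_I < 0: inferior good.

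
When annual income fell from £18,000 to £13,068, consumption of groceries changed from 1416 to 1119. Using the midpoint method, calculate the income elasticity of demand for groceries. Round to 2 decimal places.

0.74

%ΔQ = (1119 − 1416)/[(1416+1119)/2] = -297/1267.5 ≈ -0.2343.
%ΔY = (13,068 − 18,000)/[(18,000+13,068)/2] = -4932/15534 ≈ -0.3175.
E_I = %ΔQ/%ΔY ≈ 0.74.
E_I ∈ (0,1): normal good (necessity).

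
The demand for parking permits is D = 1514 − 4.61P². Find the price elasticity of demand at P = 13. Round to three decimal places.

-2.120

At P = 13, D = 734.91.
dD/dP = −2·4.61·P = −119.86.
Point elasticity E = (dD/dP)·(P/D) = -119.86 × 13/734.91 ≈ -2.120.
|E| > 1, so demand is elastic at this price.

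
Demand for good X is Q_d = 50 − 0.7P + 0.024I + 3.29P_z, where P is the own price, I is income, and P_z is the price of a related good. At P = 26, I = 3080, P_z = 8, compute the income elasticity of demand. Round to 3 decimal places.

0.560

Q_d = 50 − 0.7(26) + 0.024(3080) + 3.29(8) = 50 − 18.2 + 73.92 + 26.32 = 132.04.
∂Q_d/∂I = +0.024, so E_I = 0.024·(3080/132.04) ≈ 0.560.
E_I ∈ (0,1): normal good (necessity).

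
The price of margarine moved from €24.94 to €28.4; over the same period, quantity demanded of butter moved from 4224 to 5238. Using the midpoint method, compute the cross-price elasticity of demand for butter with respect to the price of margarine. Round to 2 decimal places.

%ΔQ_x = (5238 − 4224)/[(4224+5238)/2] = 1014/4731 ≈ 0.2143.
%ΔP_y = (28.4 − 24.94)/[(24.94+28.4)/2] ≈ 0.1297.
E_xy = 0.2143/0.1297 ≈ 1.65.
E_xy > 0, so butter and margarine are substitutes.

1.65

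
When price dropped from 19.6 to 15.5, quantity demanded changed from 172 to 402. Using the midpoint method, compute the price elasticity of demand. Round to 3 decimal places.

%ΔQ = (402 − 172)/[(172 + 402)/2] = 230/287 ≈ 0.8014.
%ΔP = (15.5 − 19.6)/[(19.6 + 15.5)/2] = -4.1/17.55 ≈ -0.2336.
Arc elasticity E = %ΔQ/%ΔP ≈ 0.8014/-0.2336 ≈ -3.430.
|E| > 1: demand is elastic over this range.

-3.430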